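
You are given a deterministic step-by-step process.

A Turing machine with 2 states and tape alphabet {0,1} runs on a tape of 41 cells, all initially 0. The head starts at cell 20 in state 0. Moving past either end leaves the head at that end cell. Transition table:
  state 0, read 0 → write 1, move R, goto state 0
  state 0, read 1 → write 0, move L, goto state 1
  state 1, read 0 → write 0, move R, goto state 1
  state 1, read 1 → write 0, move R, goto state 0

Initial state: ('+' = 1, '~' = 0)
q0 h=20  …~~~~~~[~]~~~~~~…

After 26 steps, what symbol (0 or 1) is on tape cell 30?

1

t=0: q0 h=20  …~~~~~~[~]~~~~~~…
t=1: q0 h=21  …~~~~~+[~]~~~~~~…
t=2: q0 h=22  …~~~~++[~]~~~~~~…
t=3: q0 h=23  …~~~+++[~]~~~~~~…
t=4: q0 h=24  …~~++++[~]~~~~~~…
t=5: q0 h=25  …~+++++[~]~~~~~~…
t=6: q0 h=26  …++++++[~]~~~~~~…
t=7: q0 h=27  …++++++[~]~~~~~~…
t=8: q0 h=28  …++++++[~]~~~~~~…
t=9: q0 h=29  …++++++[~]~~~~~~…
t=10: q0 h=30  …++++++[~]~~~~~~…
t=11: q0 h=31  …++++++[~]~~~~~~…
t=12: q0 h=32  …++++++[~]~~~~~~…
t=13: q0 h=33  …++++++[~]~~~~~~…
t=14: q0 h=34  …++++++[~]~~~~~~|
t=15: q0 h=35  …++++++[~]~~~~~|
t=16: q0 h=36  …++++++[~]~~~~|
t=17: q0 h=37  …++++++[~]~~~|
t=18: q0 h=38  …++++++[~]~~|
t=19: q0 h=39  …++++++[~]~|
t=20: q0 h=40  …++++++[~]|
t=21: q0 h=40  …++++++[+]|
t=22: q1 h=39  …++++++[+]~|
t=23: q0 h=40  …+++++~[~]|
t=24: q0 h=40  …+++++~[+]|
t=25: q1 h=39  …++++++[~]~|
t=26: q1 h=40  …+++++~[~]|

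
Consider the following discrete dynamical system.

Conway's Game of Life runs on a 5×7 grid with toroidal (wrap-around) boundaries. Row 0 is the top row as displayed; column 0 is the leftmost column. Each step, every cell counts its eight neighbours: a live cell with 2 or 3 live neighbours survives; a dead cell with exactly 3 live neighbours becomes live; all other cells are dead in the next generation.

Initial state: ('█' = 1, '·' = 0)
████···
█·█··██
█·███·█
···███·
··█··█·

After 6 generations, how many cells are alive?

2

[0] ████···
█·█··██
█·███·█
···███·
··█··█·
[1] █··███·
·····█·
█·█····
·█·····
·····██
[2] ·······
·█·█·█·
·█·····
██····█
█····██
[3] █···██·
··█····
·█····█
·█···█·
·█···█·
[4] ·█··███
██···██
███····
·██··██
██···█·
[5] ··█·█··
····█··
·······
·····█·
·······
[6] ···█···
···█···
·······
·······
·······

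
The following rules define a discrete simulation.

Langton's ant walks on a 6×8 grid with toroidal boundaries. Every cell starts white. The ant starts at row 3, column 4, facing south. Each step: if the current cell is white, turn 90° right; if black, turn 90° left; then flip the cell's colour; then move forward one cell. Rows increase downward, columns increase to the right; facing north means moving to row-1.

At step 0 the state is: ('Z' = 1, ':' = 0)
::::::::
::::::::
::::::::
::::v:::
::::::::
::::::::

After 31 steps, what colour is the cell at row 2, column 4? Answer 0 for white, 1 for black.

step 0: ::::::::
::::::::
::::::::
::::v:::
::::::::
::::::::
step 1: ::::::::
::::::::
::::::::
:::<Z:::
::::::::
::::::::
step 2: ::::::::
::::::::
:::^::::
:::ZZ:::
::::::::
::::::::
step 3: ::::::::
::::::::
:::Z>:::
:::ZZ:::
::::::::
::::::::
step 4: ::::::::
::::::::
:::ZZ:::
:::Zv:::
::::::::
::::::::
step 5: ::::::::
::::::::
:::ZZ:::
:::Z:>::
::::::::
::::::::
step 6: ::::::::
::::::::
:::ZZ:::
:::Z:Z::
:::::v::
::::::::
step 7: ::::::::
::::::::
:::ZZ:::
:::Z:Z::
::::<Z::
::::::::
step 8: ::::::::
::::::::
:::ZZ:::
:::Z^Z::
::::ZZ::
::::::::
step 9: ::::::::
::::::::
:::ZZ:::
:::ZZ>::
::::ZZ::
::::::::
step 10: ::::::::
::::::::
:::ZZ^::
:::ZZ:::
::::ZZ::
::::::::
step 11: ::::::::
::::::::
:::ZZZ>:
:::ZZ:::
::::ZZ::
::::::::
step 12: ::::::::
::::::::
:::ZZZZ:
:::ZZ:v:
::::ZZ::
::::::::
step 13: ::::::::
::::::::
:::ZZZZ:
:::ZZ<Z:
::::ZZ::
::::::::
step 14: ::::::::
::::::::
:::ZZ^Z:
:::ZZZZ:
::::ZZ::
::::::::
step 15: ::::::::
::::::::
:::Z<:Z:
:::ZZZZ:
::::ZZ::
::::::::
step 16: ::::::::
::::::::
:::Z::Z:
:::ZvZZ:
::::ZZ::
::::::::
step 17: ::::::::
::::::::
:::Z::Z:
:::Z:>Z:
::::ZZ::
::::::::
step 18: ::::::::
::::::::
:::Z:^Z:
:::Z::Z:
::::ZZ::
::::::::
step 19: ::::::::
::::::::
:::Z:Z>:
:::Z::Z:
::::ZZ::
::::::::
step 20: ::::::::
::::::^:
:::Z:Z::
:::Z::Z:
::::ZZ::
::::::::
step 21: ::::::::
::::::Z>
:::Z:Z::
:::Z::Z:
::::ZZ::
::::::::
step 22: ::::::::
::::::ZZ
:::Z:Z:v
:::Z::Z:
::::ZZ::
::::::::
step 23: ::::::::
::::::ZZ
:::Z:Z<Z
:::Z::Z:
::::ZZ::
::::::::
step 24: ::::::::
::::::^Z
:::Z:ZZZ
:::Z::Z:
::::ZZ::
::::::::
step 25: ::::::::
:::::<:Z
:::Z:ZZZ
:::Z::Z:
::::ZZ::
::::::::
step 26: :::::^::
:::::Z:Z
:::Z:ZZZ
:::Z::Z:
::::ZZ::
::::::::
step 27: :::::Z>:
:::::Z:Z
:::Z:ZZZ
:::Z::Z:
::::ZZ::
::::::::
step 28: :::::ZZ:
:::::ZvZ
:::Z:ZZZ
:::Z::Z:
::::ZZ::
::::::::
step 29: :::::ZZ:
:::::<ZZ
:::Z:ZZZ
:::Z::Z:
::::ZZ::
::::::::
step 30: :::::ZZ:
::::::ZZ
:::Z:vZZ
:::Z::Z:
::::ZZ::
::::::::
step 31: :::::ZZ:
::::::ZZ
:::Z::>Z
:::Z::Z:
::::ZZ::
::::::::

0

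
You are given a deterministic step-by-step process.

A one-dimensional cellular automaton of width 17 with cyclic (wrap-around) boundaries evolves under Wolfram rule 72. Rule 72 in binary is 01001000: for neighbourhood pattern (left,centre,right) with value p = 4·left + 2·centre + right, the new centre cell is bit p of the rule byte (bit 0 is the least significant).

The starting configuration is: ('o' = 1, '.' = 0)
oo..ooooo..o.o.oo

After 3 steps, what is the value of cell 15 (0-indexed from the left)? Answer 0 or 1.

0

k=0  oo..ooooo..o.o.oo
k=1  .o..o...o......o.
k=2  .................
k=3  .................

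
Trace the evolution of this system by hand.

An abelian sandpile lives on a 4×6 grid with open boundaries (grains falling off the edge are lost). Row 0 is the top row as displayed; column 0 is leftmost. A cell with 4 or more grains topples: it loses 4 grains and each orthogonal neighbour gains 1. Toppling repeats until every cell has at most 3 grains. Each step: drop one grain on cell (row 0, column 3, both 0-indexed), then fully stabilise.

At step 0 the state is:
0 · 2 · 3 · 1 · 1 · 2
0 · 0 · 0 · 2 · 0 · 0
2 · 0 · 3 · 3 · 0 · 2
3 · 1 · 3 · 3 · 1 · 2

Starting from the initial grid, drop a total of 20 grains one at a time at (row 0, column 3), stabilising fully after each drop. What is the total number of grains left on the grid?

42

t=0: 0 · 2 · 3 · 1 · 1 · 2
0 · 0 · 0 · 2 · 0 · 0
2 · 0 · 3 · 3 · 0 · 2
3 · 1 · 3 · 3 · 1 · 2
t=1: 0 · 2 · 3 · 2 · 1 · 2
0 · 0 · 0 · 2 · 0 · 0
2 · 0 · 3 · 3 · 0 · 2
3 · 1 · 3 · 3 · 1 · 2
t=2: 0 · 2 · 3 · 3 · 1 · 2
0 · 0 · 0 · 2 · 0 · 0
2 · 0 · 3 · 3 · 0 · 2
3 · 1 · 3 · 3 · 1 · 2
t=3: 0 · 3 · 0 · 1 · 2 · 2
0 · 0 · 1 · 3 · 0 · 0
2 · 0 · 3 · 3 · 0 · 2
3 · 1 · 3 · 3 · 1 · 2
t=4: 0 · 3 · 0 · 2 · 2 · 2
0 · 0 · 1 · 3 · 0 · 0
2 · 0 · 3 · 3 · 0 · 2
3 · 1 · 3 · 3 · 1 · 2
t=5: 0 · 3 · 0 · 3 · 2 · 2
0 · 0 · 1 · 3 · 0 · 0
2 · 0 · 3 · 3 · 0 · 2
3 · 1 · 3 · 3 · 1 · 2
t=6: 0 · 3 · 1 · 1 · 3 · 2
0 · 0 · 3 · 1 · 1 · 0
2 · 1 · 1 · 2 · 1 · 2
3 · 2 · 1 · 1 · 2 · 2
t=7: 0 · 3 · 1 · 2 · 3 · 2
0 · 0 · 3 · 1 · 1 · 0
2 · 1 · 1 · 2 · 1 · 2
3 · 2 · 1 · 1 · 2 · 2
t=8: 0 · 3 · 1 · 3 · 3 · 2
0 · 0 · 3 · 1 · 1 · 0
2 · 1 · 1 · 2 · 1 · 2
3 · 2 · 1 · 1 · 2 · 2
t=9: 0 · 3 · 2 · 1 · 0 · 3
0 · 0 · 3 · 2 · 2 · 0
2 · 1 · 1 · 2 · 1 · 2
3 · 2 · 1 · 1 · 2 · 2
t=10: 0 · 3 · 2 · 2 · 0 · 3
0 · 0 · 3 · 2 · 2 · 0
2 · 1 · 1 · 2 · 1 · 2
3 · 2 · 1 · 1 · 2 · 2
t=11: 0 · 3 · 2 · 3 · 0 · 3
0 · 0 · 3 · 2 · 2 · 0
2 · 1 · 1 · 2 · 1 · 2
3 · 2 · 1 · 1 · 2 · 2
t=12: 0 · 3 · 3 · 0 · 1 · 3
0 · 0 · 3 · 3 · 2 · 0
2 · 1 · 1 · 2 · 1 · 2
3 · 2 · 1 · 1 · 2 · 2
t=13: 0 · 3 · 3 · 1 · 1 · 3
0 · 0 · 3 · 3 · 2 · 0
2 · 1 · 1 · 2 · 1 · 2
3 · 2 · 1 · 1 · 2 · 2
t=14: 0 · 3 · 3 · 2 · 1 · 3
0 · 0 · 3 · 3 · 2 · 0
2 · 1 · 1 · 2 · 1 · 2
3 · 2 · 1 · 1 · 2 · 2
t=15: 0 · 3 · 3 · 3 · 1 · 3
0 · 0 · 3 · 3 · 2 · 0
2 · 1 · 1 · 2 · 1 · 2
3 · 2 · 1 · 1 · 2 · 2
t=16: 1 · 0 · 2 · 2 · 2 · 3
0 · 2 · 1 · 1 · 3 · 0
2 · 1 · 2 · 3 · 1 · 2
3 · 2 · 1 · 1 · 2 · 2
t=17: 1 · 0 · 2 · 3 · 2 · 3
0 · 2 · 1 · 1 · 3 · 0
2 · 1 · 2 · 3 · 1 · 2
3 · 2 · 1 · 1 · 2 · 2
t=18: 1 · 0 · 3 · 0 · 3 · 3
0 · 2 · 1 · 2 · 3 · 0
2 · 1 · 2 · 3 · 1 · 2
3 · 2 · 1 · 1 · 2 · 2
t=19: 1 · 0 · 3 · 1 · 3 · 3
0 · 2 · 1 · 2 · 3 · 0
2 · 1 · 2 · 3 · 1 · 2
3 · 2 · 1 · 1 · 2 · 2
t=20: 1 · 0 · 3 · 2 · 3 · 3
0 · 2 · 1 · 2 · 3 · 0
2 · 1 · 2 · 3 · 1 · 2
3 · 2 · 1 · 1 · 2 · 2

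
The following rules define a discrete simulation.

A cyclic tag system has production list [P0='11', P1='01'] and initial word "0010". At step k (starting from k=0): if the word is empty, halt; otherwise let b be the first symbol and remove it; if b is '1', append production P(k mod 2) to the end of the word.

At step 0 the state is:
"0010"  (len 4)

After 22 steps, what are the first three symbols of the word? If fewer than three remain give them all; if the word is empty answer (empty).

011

gen 0: "0010"  (len 4)
gen 1: "010"  (len 3)
gen 2: "10"  (len 2)
gen 3: "011"  (len 3)
gen 4: "11"  (len 2)
gen 5: "111"  (len 3)
gen 6: "1101"  (len 4)
gen 7: "10111"  (len 5)
gen 8: "011101"  (len 6)
gen 9: "11101"  (len 5)
gen 10: "110101"  (len 6)
gen 11: "1010111"  (len 7)
gen 12: "01011101"  (len 8)
gen 13: "1011101"  (len 7)
gen 14: "01110101"  (len 8)
gen 15: "1110101"  (len 7)
gen 16: "11010101"  (len 8)
gen 17: "101010111"  (len 9)
gen 18: "0101011101"  (len 10)
gen 19: "101011101"  (len 9)
gen 20: "0101110101"  (len 10)
gen 21: "101110101"  (len 9)
gen 22: "0111010101"  (len 10)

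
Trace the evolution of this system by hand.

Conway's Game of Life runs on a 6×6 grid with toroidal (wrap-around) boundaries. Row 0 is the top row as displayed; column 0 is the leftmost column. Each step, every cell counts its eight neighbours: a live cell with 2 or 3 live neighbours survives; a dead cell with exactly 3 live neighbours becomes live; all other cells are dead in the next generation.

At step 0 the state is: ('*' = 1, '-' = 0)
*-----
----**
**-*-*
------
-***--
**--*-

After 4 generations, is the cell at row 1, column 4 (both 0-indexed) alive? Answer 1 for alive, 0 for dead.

1

0) *-----
----**
**-*-*
------
-***--
**--*-
1) **--*-
-*--*-
*----*
---**-
****--
*--*-*
2) -****-
-*--*-
*--*-*
---**-
**----
---*--
3) -*--*-
-*----
*-**-*
-****-
--***-
*--**-
4) ******
-*-***
*----*
*-----
------
-*----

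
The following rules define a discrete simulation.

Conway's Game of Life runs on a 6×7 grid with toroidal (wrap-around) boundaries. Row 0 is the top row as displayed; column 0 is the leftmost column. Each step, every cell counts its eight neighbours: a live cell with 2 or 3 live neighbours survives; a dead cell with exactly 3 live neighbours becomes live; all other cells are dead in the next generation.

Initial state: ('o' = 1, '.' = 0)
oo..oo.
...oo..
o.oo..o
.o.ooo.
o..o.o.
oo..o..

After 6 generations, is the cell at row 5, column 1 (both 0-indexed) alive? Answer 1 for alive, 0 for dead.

0

[0] oo..oo.
...oo..
o.oo..o
.o.ooo.
o..o.o.
oo..o..
[1] ooo..oo
.......
oo....o
.o...o.
o..o.o.
..oo...
[2] oooo..o
..o..o.
oo....o
.oo.oo.
.o.o..o
...o.o.
[3] oo.o.oo
...o.o.
o..oo.o
...ooo.
oo.o..o
...o.o.
[4] o..o.o.
.o.o...
..o...o
.o.....
o..o..o
...o.o.
[5] ...o..o
oo.oo.o
ooo....
.oo...o
o.o.o.o
o.oo.o.
[6] .......
...oooo
.....o.
.....oo
....o..
o.o..o.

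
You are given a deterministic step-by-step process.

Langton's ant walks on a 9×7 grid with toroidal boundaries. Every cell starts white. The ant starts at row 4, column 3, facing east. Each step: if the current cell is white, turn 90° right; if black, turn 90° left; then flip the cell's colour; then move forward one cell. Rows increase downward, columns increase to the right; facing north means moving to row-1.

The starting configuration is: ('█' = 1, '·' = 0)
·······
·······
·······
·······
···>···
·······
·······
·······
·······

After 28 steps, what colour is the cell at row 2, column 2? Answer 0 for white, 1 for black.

[0] ·······
·······
·······
·······
···>···
·······
·······
·······
·······
[1] ·······
·······
·······
·······
···█···
···v···
·······
·······
·······
[2] ·······
·······
·······
·······
···█···
··<█···
·······
·······
·······
[3] ·······
·······
·······
·······
··^█···
··██···
·······
·······
·······
[4] ·······
·······
·······
·······
··█>···
··██···
·······
·······
·······
[5] ·······
·······
·······
···^···
··█····
··██···
·······
·······
·······
[6] ·······
·······
·······
···█>··
··█····
··██···
·······
·······
·······
[7] ·······
·······
·······
···██··
··█·v··
··██···
·······
·······
·······
[8] ·······
·······
·······
···██··
··█<█··
··██···
·······
·······
·······
[9] ·······
·······
·······
···^█··
··███··
··██···
·······
·······
·······
[10] ·······
·······
·······
··<·█··
··███··
··██···
·······
·······
·······
[11] ·······
·······
··^····
··█·█··
··███··
··██···
·······
·······
·······
[12] ·······
·······
··█>···
··█·█··
··███··
··██···
·······
·······
·······
[13] ·······
·······
··██···
··█v█··
··███··
··██···
·······
·······
·······
[14] ·······
·······
··██···
··<██··
··███··
··██···
·······
·······
·······
[15] ·······
·······
··██···
···██··
··v██··
··██···
·······
·······
·······
[16] ·······
·······
··██···
···██··
···>█··
··██···
·······
·······
·······
[17] ·······
·······
··██···
···^█··
····█··
··██···
·······
·······
·······
[18] ·······
·······
··██···
··<·█··
····█··
··██···
·······
·······
·······
[19] ·······
·······
··^█···
··█·█··
····█··
··██···
·······
·······
·······
[20] ·······
·······
·<·█···
··█·█··
····█··
··██···
·······
·······
·······
[21] ·······
·^·····
·█·█···
··█·█··
····█··
··██···
·······
·······
·······
[22] ·······
·█>····
·█·█···
··█·█··
····█··
··██···
·······
·······
·······
[23] ·······
·██····
·█v█···
··█·█··
····█··
··██···
·······
·······
·······
[24] ·······
·██····
·<██···
··█·█··
····█··
··██···
·······
·······
·······
[25] ·······
·██····
··██···
·v█·█··
····█··
··██···
·······
·······
·······
[26] ·······
·██····
··██···
<██·█··
····█··
··██···
·······
·······
·······
[27] ·······
·██····
^·██···
███·█··
····█··
··██···
·······
·······
·······
[28] ·······
·██····
█>██···
███·█··
····█··
··██···
·······
·······
·······

1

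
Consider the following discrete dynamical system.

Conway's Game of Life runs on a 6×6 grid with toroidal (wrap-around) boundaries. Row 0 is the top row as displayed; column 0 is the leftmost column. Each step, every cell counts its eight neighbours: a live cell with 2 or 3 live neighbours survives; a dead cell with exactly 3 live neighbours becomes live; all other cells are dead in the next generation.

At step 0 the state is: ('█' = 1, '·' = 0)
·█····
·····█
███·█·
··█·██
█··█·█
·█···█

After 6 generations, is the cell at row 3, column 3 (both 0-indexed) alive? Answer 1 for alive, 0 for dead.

1

step 0: ·█····
·····█
███·█·
··█·██
█··█·█
·█···█
step 1: ······
··█··█
███·█·
··█···
·███··
·██·██
step 2: ██████
█·██·█
█·█··█
█·····
█···█·
██··█·
step 3: ······
······
··███·
█·····
█·····
······
step 4: ······
···█··
···█··
·█·█·█
······
······
step 5: ······
······
···█··
··█·█·
······
······
step 6: ······
······
···█··
···█··
······
······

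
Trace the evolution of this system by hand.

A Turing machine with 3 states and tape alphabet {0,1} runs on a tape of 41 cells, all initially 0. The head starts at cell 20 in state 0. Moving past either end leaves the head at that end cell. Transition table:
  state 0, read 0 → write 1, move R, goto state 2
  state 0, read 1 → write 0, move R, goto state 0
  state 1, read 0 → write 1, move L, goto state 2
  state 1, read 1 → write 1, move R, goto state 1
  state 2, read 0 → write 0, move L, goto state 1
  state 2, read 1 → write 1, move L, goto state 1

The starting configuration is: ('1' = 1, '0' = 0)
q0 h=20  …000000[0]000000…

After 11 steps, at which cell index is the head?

0) q0 h=20  …000000[0]000000…
1) q2 h=21  …000001[0]000000…
2) q1 h=20  …000000[1]000000…
3) q1 h=21  …000001[0]000000…
4) q2 h=20  …000000[1]100000…
5) q1 h=19  …000000[0]110000…
6) q2 h=18  …000000[0]111000…
7) q1 h=17  …000000[0]011100…
8) q2 h=16  …000000[0]101110…
9) q1 h=15  …000000[0]010111…
10) q2 h=14  …000000[0]101011…
11) q1 h=13  …000000[0]010101…

13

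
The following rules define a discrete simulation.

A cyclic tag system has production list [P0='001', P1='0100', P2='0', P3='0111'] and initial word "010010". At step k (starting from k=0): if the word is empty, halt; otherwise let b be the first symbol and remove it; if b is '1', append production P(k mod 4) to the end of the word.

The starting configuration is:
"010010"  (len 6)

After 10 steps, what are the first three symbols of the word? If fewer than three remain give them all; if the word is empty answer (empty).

001

step 0: "010010"  (len 6)
step 1: "10010"  (len 5)
step 2: "00100100"  (len 8)
step 3: "0100100"  (len 7)
step 4: "100100"  (len 6)
step 5: "00100001"  (len 8)
step 6: "0100001"  (len 7)
step 7: "100001"  (len 6)
step 8: "000010111"  (len 9)
step 9: "00010111"  (len 8)
step 10: "0010111"  (len 7)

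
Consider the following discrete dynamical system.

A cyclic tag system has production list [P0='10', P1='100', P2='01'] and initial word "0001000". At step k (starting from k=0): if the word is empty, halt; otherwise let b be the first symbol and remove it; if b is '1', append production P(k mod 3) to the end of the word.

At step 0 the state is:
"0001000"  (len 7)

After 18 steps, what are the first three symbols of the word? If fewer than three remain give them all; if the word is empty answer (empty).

[0] "0001000"  (len 7)
[1] "001000"  (len 6)
[2] "01000"  (len 5)
[3] "1000"  (len 4)
[4] "00010"  (len 5)
[5] "0010"  (len 4)
[6] "010"  (len 3)
[7] "10"  (len 2)
[8] "0100"  (len 4)
[9] "100"  (len 3)
[10] "0010"  (len 4)
[11] "010"  (len 3)
[12] "10"  (len 2)
[13] "010"  (len 3)
[14] "10"  (len 2)
[15] "001"  (len 3)
[16] "01"  (len 2)
[17] "1"  (len 1)
[18] "01"  (len 2)

01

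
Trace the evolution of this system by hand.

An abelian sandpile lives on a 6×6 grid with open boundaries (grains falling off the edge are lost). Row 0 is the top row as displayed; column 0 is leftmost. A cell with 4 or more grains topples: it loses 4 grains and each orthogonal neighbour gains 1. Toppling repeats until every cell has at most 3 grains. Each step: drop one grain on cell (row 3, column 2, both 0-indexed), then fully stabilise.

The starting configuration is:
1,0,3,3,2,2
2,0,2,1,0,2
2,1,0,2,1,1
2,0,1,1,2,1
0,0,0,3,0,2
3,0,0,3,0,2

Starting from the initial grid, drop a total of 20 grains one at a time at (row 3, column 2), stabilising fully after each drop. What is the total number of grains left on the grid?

[0] 1,0,3,3,2,2
2,0,2,1,0,2
2,1,0,2,1,1
2,0,1,1,2,1
0,0,0,3,0,2
3,0,0,3,0,2
[1] 1,0,3,3,2,2
2,0,2,1,0,2
2,1,0,2,1,1
2,0,2,1,2,1
0,0,0,3,0,2
3,0,0,3,0,2
[2] 1,0,3,3,2,2
2,0,2,1,0,2
2,1,0,2,1,1
2,0,3,1,2,1
0,0,0,3,0,2
3,0,0,3,0,2
[3] 1,0,3,3,2,2
2,0,2,1,0,2
2,1,1,2,1,1
2,1,0,2,2,1
0,0,1,3,0,2
3,0,0,3,0,2
[4] 1,0,3,3,2,2
2,0,2,1,0,2
2,1,1,2,1,1
2,1,1,2,2,1
0,0,1,3,0,2
3,0,0,3,0,2
[5] 1,0,3,3,2,2
2,0,2,1,0,2
2,1,1,2,1,1
2,1,2,2,2,1
0,0,1,3,0,2
3,0,0,3,0,2
[6] 1,0,3,3,2,2
2,0,2,1,0,2
2,1,1,2,1,1
2,1,3,2,2,1
0,0,1,3,0,2
3,0,0,3,0,2
[7] 1,0,3,3,2,2
2,0,2,1,0,2
2,1,2,2,1,1
2,2,0,3,2,1
0,0,2,3,0,2
3,0,0,3,0,2
[8] 1,0,3,3,2,2
2,0,2,1,0,2
2,1,2,2,1,1
2,2,1,3,2,1
0,0,2,3,0,2
3,0,0,3,0,2
[9] 1,0,3,3,2,2
2,0,2,1,0,2
2,1,2,2,1,1
2,2,2,3,2,1
0,0,2,3,0,2
3,0,0,3,0,2
[10] 1,0,3,3,2,2
2,0,2,1,0,2
2,1,2,2,1,1
2,2,3,3,2,1
0,0,2,3,0,2
3,0,0,3,0,2
[11] 1,0,3,3,2,2
2,0,2,1,0,2
2,1,3,3,1,1
2,3,2,1,3,1
0,1,0,2,1,2
3,0,2,0,1,2
[12] 1,0,3,3,2,2
2,0,2,1,0,2
2,1,3,3,1,1
2,3,3,1,3,1
0,1,0,2,1,2
3,0,2,0,1,2
[13] 1,0,3,3,2,2
2,0,3,2,0,2
2,3,1,0,2,1
3,0,2,3,3,1
0,2,1,2,1,2
3,0,2,0,1,2
[14] 1,0,3,3,2,2
2,0,3,2,0,2
2,3,1,0,2,1
3,0,3,3,3,1
0,2,1,2,1,2
3,0,2,0,1,2
[15] 1,0,3,3,2,2
2,0,3,2,0,2
2,3,2,1,3,1
3,1,1,1,0,2
0,2,2,3,2,2
3,0,2,0,1,2
[16] 1,0,3,3,2,2
2,0,3,2,0,2
2,3,2,1,3,1
3,1,2,1,0,2
0,2,2,3,2,2
3,0,2,0,1,2
[17] 1,0,3,3,2,2
2,0,3,2,0,2
2,3,2,1,3,1
3,1,3,1,0,2
0,2,2,3,2,2
3,0,2,0,1,2
[18] 1,0,3,3,2,2
2,0,3,2,0,2
2,3,3,1,3,1
3,2,0,2,0,2
0,2,3,3,2,2
3,0,2,0,1,2
[19] 1,0,3,3,2,2
2,0,3,2,0,2
2,3,3,1,3,1
3,2,1,2,0,2
0,2,3,3,2,2
3,0,2,0,1,2
[20] 1,0,3,3,2,2
2,0,3,2,0,2
2,3,3,1,3,1
3,2,2,2,0,2
0,2,3,3,2,2
3,0,2,0,1,2

64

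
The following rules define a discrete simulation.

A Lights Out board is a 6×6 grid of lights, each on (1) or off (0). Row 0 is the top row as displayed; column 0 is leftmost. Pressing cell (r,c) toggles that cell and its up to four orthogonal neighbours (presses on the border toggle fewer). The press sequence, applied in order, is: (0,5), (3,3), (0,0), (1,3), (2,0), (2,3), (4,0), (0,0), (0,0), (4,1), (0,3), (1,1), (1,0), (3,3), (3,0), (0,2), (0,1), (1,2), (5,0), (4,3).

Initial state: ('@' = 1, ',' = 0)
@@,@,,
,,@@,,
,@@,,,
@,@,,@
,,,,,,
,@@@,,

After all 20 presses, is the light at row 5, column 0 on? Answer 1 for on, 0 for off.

0) @@,@,,
,,@@,,
,@@,,,
@,@,,@
,,,,,,
,@@@,,
1) @@,@@@
,,@@,@
,@@,,,
@,@,,@
,,,,,,
,@@@,,
2) @@,@@@
,,@@,@
,@@@,,
@,,@@@
,,,@,,
,@@@,,
3) ,,,@@@
@,@@,@
,@@@,,
@,,@@@
,,,@,,
,@@@,,
4) ,,,,@@
@,,,@@
,@@,,,
@,,@@@
,,,@,,
,@@@,,
5) ,,,,@@
,,,,@@
@,@,,,
,,,@@@
,,,@,,
,@@@,,
6) ,,,,@@
,,,@@@
@,,@@,
,,,,@@
,,,@,,
,@@@,,
7) ,,,,@@
,,,@@@
@,,@@,
@,,,@@
@@,@,,
@@@@,,
8) @@,,@@
@,,@@@
@,,@@,
@,,,@@
@@,@,,
@@@@,,
9) ,,,,@@
,,,@@@
@,,@@,
@,,,@@
@@,@,,
@@@@,,
10) ,,,,@@
,,,@@@
@,,@@,
@@,,@@
,,@@,,
@,@@,,
11) ,,@@,@
,,,,@@
@,,@@,
@@,,@@
,,@@,,
@,@@,,
12) ,@@@,@
@@@,@@
@@,@@,
@@,,@@
,,@@,,
@,@@,,
13) @@@@,@
,,@,@@
,@,@@,
@@,,@@
,,@@,,
@,@@,,
14) @@@@,@
,,@,@@
,@,,@,
@@@@,@
,,@,,,
@,@@,,
15) @@@@,@
,,@,@@
@@,,@,
,,@@,@
@,@,,,
@,@@,,
16) @,,,,@
,,,,@@
@@,,@,
,,@@,@
@,@,,,
@,@@,,
17) ,@@,,@
,@,,@@
@@,,@,
,,@@,@
@,@,,,
@,@@,,
18) ,@,,,@
,,@@@@
@@@,@,
,,@@,@
@,@,,,
@,@@,,
19) ,@,,,@
,,@@@@
@@@,@,
,,@@,@
,,@,,,
,@@@,,
20) ,@,,,@
,,@@@@
@@@,@,
,,@,,@
,,,@@,
,@@,,,

0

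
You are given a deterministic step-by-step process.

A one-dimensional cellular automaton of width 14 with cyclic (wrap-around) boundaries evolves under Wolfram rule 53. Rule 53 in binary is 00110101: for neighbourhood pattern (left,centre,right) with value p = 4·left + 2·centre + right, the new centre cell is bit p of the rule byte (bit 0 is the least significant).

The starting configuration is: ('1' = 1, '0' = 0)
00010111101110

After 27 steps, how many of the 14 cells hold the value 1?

6

k=0  00010111101110
k=1  11011000010001
k=2  00100111011100
k=3  10110000100011
k=4  01001110111000
k=5  01100001000111
k=6  10011101110000
k=7  11000010001110
k=8  00111011100001
k=9  10000100011101
k=10  01110111000010
k=11  00001000111011
k=12  11101110000100
k=13  00010001110110
k=14  11011100001001
k=15  00100011101100
k=16  10111000010011
k=17  01000111011000
k=18  01110000100111
k=19  10001110110000
k=20  11100001001110
k=21  00011101100001
k=22  11000010011101
k=23  00111011000010
k=24  10000100111011
k=25  01110110000100
k=26  00001001110111
k=27  11101100001000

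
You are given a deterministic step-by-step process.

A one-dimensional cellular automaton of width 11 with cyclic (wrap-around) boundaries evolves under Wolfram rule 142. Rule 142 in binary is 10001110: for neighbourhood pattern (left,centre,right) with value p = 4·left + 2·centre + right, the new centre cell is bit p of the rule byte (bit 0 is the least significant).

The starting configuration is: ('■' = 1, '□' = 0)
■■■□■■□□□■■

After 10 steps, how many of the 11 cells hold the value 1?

k=0  ■■■□■■□□□■■
k=1  ■■□□■□□□■■■
k=2  ■□□■■□□■■■■
k=3  □□■■□□■■■■■
k=4  □■■□□■■■■■□
k=5  ■■□□■■■■■□□
k=6  ■□□■■■■■□□■
k=7  □□■■■■■□□■■
k=8  □■■■■■□□■■□
k=9  ■■■■■□□■■□□
k=10  ■■■■□□■■□□■

7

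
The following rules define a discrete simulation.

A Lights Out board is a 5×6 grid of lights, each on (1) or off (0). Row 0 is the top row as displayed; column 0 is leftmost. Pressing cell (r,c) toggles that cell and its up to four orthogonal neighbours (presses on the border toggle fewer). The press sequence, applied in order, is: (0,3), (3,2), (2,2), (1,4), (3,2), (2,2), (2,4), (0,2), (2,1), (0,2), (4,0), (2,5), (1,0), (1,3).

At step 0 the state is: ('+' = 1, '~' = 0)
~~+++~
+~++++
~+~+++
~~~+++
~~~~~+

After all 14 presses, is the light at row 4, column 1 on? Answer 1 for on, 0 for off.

1

t=0: ~~+++~
+~++++
~+~+++
~~~+++
~~~~~+
t=1: ~~~~~~
+~+~++
~+~+++
~~~+++
~~~~~+
t=2: ~~~~~~
+~+~++
~+++++
~++~++
~~+~~+
t=3: ~~~~~~
+~~~++
~~~~++
~+~~++
~~+~~+
t=4: ~~~~+~
+~~+~~
~~~~~+
~+~~++
~~+~~+
t=5: ~~~~+~
+~~+~~
~~+~~+
~~++++
~~~~~+
t=6: ~~~~+~
+~++~~
~+~+~+
~~~+++
~~~~~+
t=7: ~~~~+~
+~+++~
~+~~+~
~~~+~+
~~~~~+
t=8: ~++++~
+~~++~
~+~~+~
~~~+~+
~~~~~+
t=9: ~++++~
++~++~
+~+~+~
~+~+~+
~~~~~+
t=10: ~~~~+~
+++++~
+~+~+~
~+~+~+
~~~~~+
t=11: ~~~~+~
+++++~
+~+~+~
++~+~+
++~~~+
t=12: ~~~~+~
++++++
+~+~~+
++~+~~
++~~~+
t=13: +~~~+~
~~++++
~~+~~+
++~+~~
++~~~+
t=14: +~~++~
~~~~~+
~~++~+
++~+~~
++~~~+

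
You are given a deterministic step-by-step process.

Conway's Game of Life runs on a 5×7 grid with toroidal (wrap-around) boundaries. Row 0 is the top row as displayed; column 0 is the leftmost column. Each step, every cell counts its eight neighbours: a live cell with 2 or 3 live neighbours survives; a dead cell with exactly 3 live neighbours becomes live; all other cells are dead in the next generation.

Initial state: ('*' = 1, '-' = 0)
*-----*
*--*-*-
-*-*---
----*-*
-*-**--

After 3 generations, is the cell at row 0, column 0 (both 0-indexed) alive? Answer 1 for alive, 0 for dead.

gen 0: *-----*
*--*-*-
-*-*---
----*-*
-*-**--
gen 1: ****-**
***-*--
*-**-**
*---**-
---**-*
gen 2: -------
-------
--*----
***----
-------
gen 3: -------
-------
--*----
-**----
-*-----

0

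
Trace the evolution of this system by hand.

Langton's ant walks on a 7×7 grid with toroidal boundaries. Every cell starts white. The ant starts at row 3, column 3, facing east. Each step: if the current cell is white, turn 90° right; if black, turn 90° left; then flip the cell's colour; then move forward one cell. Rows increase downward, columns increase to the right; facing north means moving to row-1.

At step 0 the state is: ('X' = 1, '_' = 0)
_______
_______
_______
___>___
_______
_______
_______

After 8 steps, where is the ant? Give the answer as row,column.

3,3

gen 0: _______
_______
_______
___>___
_______
_______
_______
gen 1: _______
_______
_______
___X___
___v___
_______
_______
gen 2: _______
_______
_______
___X___
__<X___
_______
_______
gen 3: _______
_______
_______
__^X___
__XX___
_______
_______
gen 4: _______
_______
_______
__X>___
__XX___
_______
_______
gen 5: _______
_______
___^___
__X____
__XX___
_______
_______
gen 6: _______
_______
___X>__
__X____
__XX___
_______
_______
gen 7: _______
_______
___XX__
__X_v__
__XX___
_______
_______
gen 8: _______
_______
___XX__
__X<X__
__XX___
_______
_______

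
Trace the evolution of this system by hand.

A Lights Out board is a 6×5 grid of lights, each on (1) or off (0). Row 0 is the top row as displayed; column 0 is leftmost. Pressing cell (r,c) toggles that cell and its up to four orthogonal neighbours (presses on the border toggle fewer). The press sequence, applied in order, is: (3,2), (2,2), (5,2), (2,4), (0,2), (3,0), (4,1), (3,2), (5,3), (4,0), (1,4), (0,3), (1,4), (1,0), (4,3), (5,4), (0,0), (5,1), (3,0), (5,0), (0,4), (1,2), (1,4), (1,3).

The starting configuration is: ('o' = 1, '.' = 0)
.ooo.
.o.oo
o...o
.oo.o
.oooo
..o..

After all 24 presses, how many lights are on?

gen 0: .ooo.
.o.oo
o...o
.oo.o
.oooo
..o..
gen 1: .ooo.
.o.oo
o.o.o
...oo
.o.oo
..o..
gen 2: .ooo.
.oooo
oo.oo
..ooo
.o.oo
..o..
gen 3: .ooo.
.oooo
oo.oo
..ooo
.oooo
.o.o.
gen 4: .ooo.
.ooo.
oo...
..oo.
.oooo
.o.o.
gen 5: .....
.o.o.
oo...
..oo.
.oooo
.o.o.
gen 6: .....
.o.o.
.o...
oooo.
ooooo
.o.o.
gen 7: .....
.o.o.
.o...
o.oo.
...oo
...o.
gen 8: .....
.o.o.
.oo..
oo...
..ooo
...o.
gen 9: .....
.o.o.
.oo..
oo...
..o.o
..o.o
gen 10: .....
.o.o.
.oo..
.o...
ooo.o
o.o.o
gen 11: ....o
.o..o
.oo.o
.o...
ooo.o
o.o.o
gen 12: ..oo.
.o.oo
.oo.o
.o...
ooo.o
o.o.o
gen 13: ..ooo
.o...
.oo..
.o...
ooo.o
o.o.o
gen 14: o.ooo
o....
ooo..
.o...
ooo.o
o.o.o
gen 15: o.ooo
o....
ooo..
.o.o.
oo.o.
o.ooo
gen 16: o.ooo
o....
ooo..
.o.o.
oo.oo
o.o..
gen 17: .oooo
.....
ooo..
.o.o.
oo.oo
o.o..
gen 18: .oooo
.....
ooo..
.o.o.
o..oo
.o...
gen 19: .oooo
.....
.oo..
o..o.
...oo
.o...
gen 20: .oooo
.....
.oo..
o..o.
o..oo
o....
gen 21: .oo..
....o
.oo..
o..o.
o..oo
o....
gen 22: .o...
.oooo
.o...
o..o.
o..oo
o....
gen 23: .o..o
.oo..
.o..o
o..o.
o..oo
o....
gen 24: .o.oo
.o.oo
.o.oo
o..o.
o..oo
o....

15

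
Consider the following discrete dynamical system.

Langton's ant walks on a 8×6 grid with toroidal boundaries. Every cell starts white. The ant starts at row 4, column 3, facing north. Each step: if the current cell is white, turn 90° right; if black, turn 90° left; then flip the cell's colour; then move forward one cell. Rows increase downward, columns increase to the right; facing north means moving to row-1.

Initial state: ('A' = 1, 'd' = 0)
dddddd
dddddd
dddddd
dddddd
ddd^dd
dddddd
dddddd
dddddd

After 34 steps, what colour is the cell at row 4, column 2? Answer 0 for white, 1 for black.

0

t=0: dddddd
dddddd
dddddd
dddddd
ddd^dd
dddddd
dddddd
dddddd
t=1: dddddd
dddddd
dddddd
dddddd
dddA>d
dddddd
dddddd
dddddd
t=2: dddddd
dddddd
dddddd
dddddd
dddAAd
ddddvd
dddddd
dddddd
t=3: dddddd
dddddd
dddddd
dddddd
dddAAd
ddd<Ad
dddddd
dddddd
t=4: dddddd
dddddd
dddddd
dddddd
ddd^Ad
dddAAd
dddddd
dddddd
t=5: dddddd
dddddd
dddddd
dddddd
dd<dAd
dddAAd
dddddd
dddddd
t=6: dddddd
dddddd
dddddd
dd^ddd
ddAdAd
dddAAd
dddddd
dddddd
t=7: dddddd
dddddd
dddddd
ddA>dd
ddAdAd
dddAAd
dddddd
dddddd
t=8: dddddd
dddddd
dddddd
ddAAdd
ddAvAd
dddAAd
dddddd
dddddd
t=9: dddddd
dddddd
dddddd
ddAAdd
dd<AAd
dddAAd
dddddd
dddddd
t=10: dddddd
dddddd
dddddd
ddAAdd
dddAAd
ddvAAd
dddddd
dddddd
t=11: dddddd
dddddd
dddddd
ddAAdd
dddAAd
d<AAAd
dddddd
dddddd
t=12: dddddd
dddddd
dddddd
ddAAdd
d^dAAd
dAAAAd
dddddd
dddddd
t=13: dddddd
dddddd
dddddd
ddAAdd
dA>AAd
dAAAAd
dddddd
dddddd
t=14: dddddd
dddddd
dddddd
ddAAdd
dAAAAd
dAvAAd
dddddd
dddddd
t=15: dddddd
dddddd
dddddd
ddAAdd
dAAAAd
dAd>Ad
dddddd
dddddd
t=16: dddddd
dddddd
dddddd
ddAAdd
dAA^Ad
dAddAd
dddddd
dddddd
t=17: dddddd
dddddd
dddddd
ddAAdd
dA<dAd
dAddAd
dddddd
dddddd
t=18: dddddd
dddddd
dddddd
ddAAdd
dAddAd
dAvdAd
dddddd
dddddd
t=19: dddddd
dddddd
dddddd
ddAAdd
dAddAd
d<AdAd
dddddd
dddddd
t=20: dddddd
dddddd
dddddd
ddAAdd
dAddAd
ddAdAd
dvdddd
dddddd
t=21: dddddd
dddddd
dddddd
ddAAdd
dAddAd
ddAdAd
<Adddd
dddddd
t=22: dddddd
dddddd
dddddd
ddAAdd
dAddAd
^dAdAd
AAdddd
dddddd
t=23: dddddd
dddddd
dddddd
ddAAdd
dAddAd
A>AdAd
AAdddd
dddddd
t=24: dddddd
dddddd
dddddd
ddAAdd
dAddAd
AAAdAd
Avdddd
dddddd
t=25: dddddd
dddddd
dddddd
ddAAdd
dAddAd
AAAdAd
Ad>ddd
dddddd
t=26: dddddd
dddddd
dddddd
ddAAdd
dAddAd
AAAdAd
AdAddd
ddvddd
t=27: dddddd
dddddd
dddddd
ddAAdd
dAddAd
AAAdAd
AdAddd
d<Addd
t=28: dddddd
dddddd
dddddd
ddAAdd
dAddAd
AAAdAd
A^Addd
dAAddd
t=29: dddddd
dddddd
dddddd
ddAAdd
dAddAd
AAAdAd
AA>ddd
dAAddd
t=30: dddddd
dddddd
dddddd
ddAAdd
dAddAd
AA^dAd
AAdddd
dAAddd
t=31: dddddd
dddddd
dddddd
ddAAdd
dAddAd
A<ddAd
AAdddd
dAAddd
t=32: dddddd
dddddd
dddddd
ddAAdd
dAddAd
AdddAd
Avdddd
dAAddd
t=33: dddddd
dddddd
dddddd
ddAAdd
dAddAd
AdddAd
Ad>ddd
dAAddd
t=34: dddddd
dddddd
dddddd
ddAAdd
dAddAd
AdddAd
AdAddd
dAvddd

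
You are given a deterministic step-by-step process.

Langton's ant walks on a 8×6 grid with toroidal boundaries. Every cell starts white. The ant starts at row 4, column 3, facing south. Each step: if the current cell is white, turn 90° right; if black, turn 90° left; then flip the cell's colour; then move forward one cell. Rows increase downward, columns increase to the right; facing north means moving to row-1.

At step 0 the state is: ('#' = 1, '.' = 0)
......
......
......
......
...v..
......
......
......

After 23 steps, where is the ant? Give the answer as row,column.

0) ......
......
......
......
...v..
......
......
......
1) ......
......
......
......
..<#..
......
......
......
2) ......
......
......
..^...
..##..
......
......
......
3) ......
......
......
..#>..
..##..
......
......
......
4) ......
......
......
..##..
..#v..
......
......
......
5) ......
......
......
..##..
..#.>.
......
......
......
6) ......
......
......
..##..
..#.#.
....v.
......
......
7) ......
......
......
..##..
..#.#.
...<#.
......
......
8) ......
......
......
..##..
..#^#.
...##.
......
......
9) ......
......
......
..##..
..##>.
...##.
......
......
10) ......
......
......
..##^.
..##..
...##.
......
......
11) ......
......
......
..###>
..##..
...##.
......
......
12) ......
......
......
..####
..##.v
...##.
......
......
13) ......
......
......
..####
..##<#
...##.
......
......
14) ......
......
......
..##^#
..####
...##.
......
......
15) ......
......
......
..#<.#
..####
...##.
......
......
16) ......
......
......
..#..#
..#v##
...##.
......
......
17) ......
......
......
..#..#
..#.>#
...##.
......
......
18) ......
......
......
..#.^#
..#..#
...##.
......
......
19) ......
......
......
..#.#>
..#..#
...##.
......
......
20) ......
......
.....^
..#.#.
..#..#
...##.
......
......
21) ......
......
>....#
..#.#.
..#..#
...##.
......
......
22) ......
......
#....#
v.#.#.
..#..#
...##.
......
......
23) ......
......
#....#
#.#.#<
..#..#
...##.
......
......

3,5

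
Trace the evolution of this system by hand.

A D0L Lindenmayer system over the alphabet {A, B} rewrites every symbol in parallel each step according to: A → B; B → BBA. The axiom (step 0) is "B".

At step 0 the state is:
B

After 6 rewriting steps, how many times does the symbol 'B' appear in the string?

gen 0: B
gen 1: BBA
gen 2: BBABBAB
gen 3: BBABBABBBABBABBBA
gen 4: BBABBABBBABBABBBABBABBABBBABBABBBABBABBAB
gen 5: BBABBABBBABBABBBABBABBABBBABBABBBABBABBABBBABBABBBABBABBBABBABBABBBABBABBBABBABBABBBABBABBBABBABBBA
gen 6: BBABBABBBABBABBBABBABBABBBABBABBBABBABBABBBABBABBBABBABBBA…BBABBABBBABBABBBABBABBABBBABBABBBABBABBABBBABBABBBABBABBAB  (len 239)

169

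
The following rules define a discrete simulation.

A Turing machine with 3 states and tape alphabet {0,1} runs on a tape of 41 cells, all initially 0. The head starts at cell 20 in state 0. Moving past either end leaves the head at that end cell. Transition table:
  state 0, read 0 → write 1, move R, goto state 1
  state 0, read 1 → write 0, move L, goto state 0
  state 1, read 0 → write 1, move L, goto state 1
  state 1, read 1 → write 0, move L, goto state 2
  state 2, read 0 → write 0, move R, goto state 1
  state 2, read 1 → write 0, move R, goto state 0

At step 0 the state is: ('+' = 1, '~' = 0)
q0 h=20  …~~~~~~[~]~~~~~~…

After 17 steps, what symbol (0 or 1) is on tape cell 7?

[0] q0 h=20  …~~~~~~[~]~~~~~~…
[1] q1 h=21  …~~~~~+[~]~~~~~~…
[2] q1 h=20  …~~~~~~[+]+~~~~~…
[3] q2 h=19  …~~~~~~[~]~+~~~~…
[4] q1 h=20  …~~~~~~[~]+~~~~~…
[5] q1 h=19  …~~~~~~[~]++~~~~…
[6] q1 h=18  …~~~~~~[~]+++~~~…
[7] q1 h=17  …~~~~~~[~]++++~~…
[8] q1 h=16  …~~~~~~[~]+++++~…
[9] q1 h=15  …~~~~~~[~]++++++…
[10] q1 h=14  …~~~~~~[~]++++++…
[11] q1 h=13  …~~~~~~[~]++++++…
[12] q1 h=12  …~~~~~~[~]++++++…
[13] q1 h=11  …~~~~~~[~]++++++…
[14] q1 h=10  …~~~~~~[~]++++++…
[15] q1 h= 9  …~~~~~~[~]++++++…
[16] q1 h= 8  …~~~~~~[~]++++++…
[17] q1 h= 7  …~~~~~~[~]++++++…

0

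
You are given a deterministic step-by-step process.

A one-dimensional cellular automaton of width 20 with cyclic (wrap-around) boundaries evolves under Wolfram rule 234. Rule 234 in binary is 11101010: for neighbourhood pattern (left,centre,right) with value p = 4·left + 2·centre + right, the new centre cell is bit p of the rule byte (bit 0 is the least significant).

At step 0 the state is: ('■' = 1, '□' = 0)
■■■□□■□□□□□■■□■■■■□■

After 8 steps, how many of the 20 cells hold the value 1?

20

[0] ■■■□□■□□□□□■■□■■■■□■
[1] ■■■□■□□□□□■■■■■■■■■■
[2] ■■■■□□□□□■■■■■■■■■■■
[3] ■■■■□□□□■■■■■■■■■■■■
[4] ■■■■□□□■■■■■■■■■■■■■
[5] ■■■■□□■■■■■■■■■■■■■■
[6] ■■■■□■■■■■■■■■■■■■■■
[7] ■■■■■■■■■■■■■■■■■■■■
[8] ■■■■■■■■■■■■■■■■■■■■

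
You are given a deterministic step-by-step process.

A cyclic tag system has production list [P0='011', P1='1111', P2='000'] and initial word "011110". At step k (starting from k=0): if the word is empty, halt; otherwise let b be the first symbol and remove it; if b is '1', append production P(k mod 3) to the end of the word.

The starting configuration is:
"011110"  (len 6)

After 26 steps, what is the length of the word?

t=0: "011110"  (len 6)
t=1: "11110"  (len 5)
t=2: "11101111"  (len 8)
t=3: "1101111000"  (len 10)
t=4: "101111000011"  (len 12)
t=5: "011110000111111"  (len 15)
t=6: "11110000111111"  (len 14)
t=7: "1110000111111011"  (len 16)
t=8: "1100001111110111111"  (len 19)
t=9: "100001111110111111000"  (len 21)
t=10: "00001111110111111000011"  (len 23)
t=11: "0001111110111111000011"  (len 22)
t=12: "001111110111111000011"  (len 21)
t=13: "01111110111111000011"  (len 20)
t=14: "1111110111111000011"  (len 19)
t=15: "111110111111000011000"  (len 21)
t=16: "11110111111000011000011"  (len 23)
t=17: "11101111110000110000111111"  (len 26)
t=18: "1101111110000110000111111000"  (len 28)
t=19: "101111110000110000111111000011"  (len 30)
t=20: "011111100001100001111110000111111"  (len 33)
t=21: "11111100001100001111110000111111"  (len 32)
t=22: "1111100001100001111110000111111011"  (len 34)
t=23: "1111000011000011111100001111110111111"  (len 37)
t=24: "111000011000011111100001111110111111000"  (len 39)
t=25: "11000011000011111100001111110111111000011"  (len 41)
t=26: "10000110000111111000011111101111110000111111"  (len 44)

44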